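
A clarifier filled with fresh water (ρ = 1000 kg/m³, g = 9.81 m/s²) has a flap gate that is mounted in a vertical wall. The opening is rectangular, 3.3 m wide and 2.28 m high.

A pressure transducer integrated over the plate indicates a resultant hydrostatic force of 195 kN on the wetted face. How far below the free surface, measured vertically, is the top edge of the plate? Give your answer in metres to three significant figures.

d_top ≈ 1.50 m

γ = ρg = 1000 × 9.81 = 9810 N/m³ = 9.81 kN/m³.
A = 3.3 × 2.28 = 7.524 m².
From F = γ·h_c·A, the centroid depth is h_c = 195/(9.81 × 7.524) = 2.6419 m.
The centroid lies 2.28/2 = 1.14 m below the top edge, so the top edge sits at h_top = 2.6419 − 1.14 = 1.5019 m below the surface.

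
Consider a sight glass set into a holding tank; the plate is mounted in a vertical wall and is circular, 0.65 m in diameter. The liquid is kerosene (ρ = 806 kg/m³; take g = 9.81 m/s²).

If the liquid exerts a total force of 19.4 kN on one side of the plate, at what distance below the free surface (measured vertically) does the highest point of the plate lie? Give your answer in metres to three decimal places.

d_top ≈ 7.069 m

γ = ρg = 806 × 9.81 / 1000 = 7.90686 kN/m³.
A = π(0.325)² = 0.331831 m².
From F = γ·h_c·A, the centroid depth is h_c = 19.4/(7.90686 × 0.331831) = 7.39402 m.
The centroid is at the centre, 0.325 m below the top of the plate, so the highest point sits at h_top = 7.39402 − 0.325 = 7.06902 m below the surface.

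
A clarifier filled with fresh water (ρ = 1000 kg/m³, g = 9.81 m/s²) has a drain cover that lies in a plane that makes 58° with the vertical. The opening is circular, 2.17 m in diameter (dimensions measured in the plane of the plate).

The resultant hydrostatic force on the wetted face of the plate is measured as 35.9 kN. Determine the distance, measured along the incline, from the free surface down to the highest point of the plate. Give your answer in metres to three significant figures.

γ = ρg = 1000 × 9.81 = 9810 N/m³ = 9.81 kN/m³.
A = π(1.085)² = 3.69836 m².
From F = γ·h_c·A, the centroid depth is h_c = 35.9/(9.81 × 3.69836) = 0.989501 m.
The plate makes 58° with the vertical, i.e. θ = 90° − 58° = 32° to the horizontal. Measuring y along the incline from the free-surface line, vertical depth h = y·sinθ with sinθ = 0.529919.
Along the incline, y_c = h_c/sinθ = 0.989501/0.529919 = 1.86727 m.
The centroid is at the centre, 1.085 m below the top of the plate, so the highest point sits at y_top = 1.86727 − 1.085 = 0.78227 m along the incline.

y_top ≈ 0.782 m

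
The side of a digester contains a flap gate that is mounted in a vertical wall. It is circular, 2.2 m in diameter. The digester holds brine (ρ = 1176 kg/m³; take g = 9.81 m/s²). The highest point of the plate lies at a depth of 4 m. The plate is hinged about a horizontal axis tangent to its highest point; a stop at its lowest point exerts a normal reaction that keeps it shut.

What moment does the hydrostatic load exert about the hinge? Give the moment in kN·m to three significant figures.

M ≈ 259 kN·m

γ = ρg = 1176 × 9.81 / 1000 = 11.53656 kN/m³.
The centroid is at the centre, 1.1 m below the top of the plate, so the centroid depth is h_c = 4 + 1.1 = 5.1 m.
A = π(1.1)² = 3.80133 m².
Resultant F = γ·h_c·A = 11.53656 × 5.1 × 3.80133 = 223.657 kN.
I_c = πr⁴/4 = π × 1.1⁴/4 = 1.1499 m⁴.
Centre of pressure: y_p = y_c + I_c/(y_c·A) = 5.1 + 1.1499/(5.1 × 3.80133) = 5.1 + 0.0593136 = 5.15931 m along the plane.
The resultant acts 1.1 + 0.0593136 = 1.15931 m (along the plate) below the hinge at the top edge, so the moment about the hinge is M = F × 1.15931 = 223.657 × 1.15931 = 259.288 kN·m.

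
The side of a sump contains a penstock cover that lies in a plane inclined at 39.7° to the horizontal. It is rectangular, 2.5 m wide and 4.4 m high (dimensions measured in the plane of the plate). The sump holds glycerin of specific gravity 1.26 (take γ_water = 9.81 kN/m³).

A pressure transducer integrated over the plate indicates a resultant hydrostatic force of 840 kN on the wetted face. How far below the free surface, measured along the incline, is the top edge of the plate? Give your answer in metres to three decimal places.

y_top ≈ 7.472 m

γ = 1.26 × 9.81 = 12.3606 kN/m³.
A = 2.5 × 4.4 = 11 m².
From F = γ·h_c·A, the centroid depth is h_c = 840/(12.3606 × 11) = 6.17799 m.
Let θ = 39.7° be the plate's angle to the horizontal; measure y along the incline from where the plane meets the free surface. Vertical depth h = y·sinθ with sinθ = 0.638768.
Along the incline, y_c = h_c/sinθ = 6.17799/0.638768 = 9.67173 m.
The centroid lies 4.4/2 = 2.2 m below the top edge, so the top edge sits at y_top = 9.67173 − 2.2 = 7.47173 m along the incline.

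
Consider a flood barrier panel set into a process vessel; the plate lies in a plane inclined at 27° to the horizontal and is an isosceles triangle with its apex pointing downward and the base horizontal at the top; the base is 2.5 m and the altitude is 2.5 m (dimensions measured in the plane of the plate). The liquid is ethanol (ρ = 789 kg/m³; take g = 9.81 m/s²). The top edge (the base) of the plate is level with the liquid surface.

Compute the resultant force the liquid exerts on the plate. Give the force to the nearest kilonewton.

F ≈ 9 kN

γ = ρg = 789 × 9.81 / 1000 = 7.74009 kN/m³.
Let θ = 27° be the plate's angle to the horizontal; measure y along the incline from where the plane meets the free surface. Vertical depth h = y·sinθ with sinθ = 0.453990.
With the apex down, the centroid sits h/3 = 2.5/3 = 0.833333 m below the base (the top edge), so y_c = 0.833333 m and h_c = 0.833333 × 0.453990 = 0.378325 m.
A = ½ × 2.5 × 2.5 = 3.125 m².
Resultant F = γ·h_c·A = 7.74009 × 0.378325 × 3.125 = 9.15084 kN.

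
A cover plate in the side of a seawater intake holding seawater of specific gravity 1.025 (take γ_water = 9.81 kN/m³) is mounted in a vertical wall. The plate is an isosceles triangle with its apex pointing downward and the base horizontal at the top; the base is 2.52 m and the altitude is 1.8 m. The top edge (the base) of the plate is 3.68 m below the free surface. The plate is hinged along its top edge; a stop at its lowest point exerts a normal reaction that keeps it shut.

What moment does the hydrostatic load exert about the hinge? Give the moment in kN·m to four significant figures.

M ≈ 62.67 kN·m

γ = 1.025 × 9.81 = 10.05525 kN/m³.
With the apex down, the centroid sits h/3 = 1.8/3 = 0.6 m below the base (the top edge), so the centroid depth is h_c = 3.68 + 0.6 = 4.28 m.
A = ½ × 2.52 × 1.8 = 2.268 m².
Resultant F = γ·h_c·A = 10.05525 × 4.28 × 2.268 = 97.6067 kN.
I_c = b·h³/36 = 2.52 × 1.8³/36 = 0.40824 m⁴.
Centre of pressure: y_p = y_c + I_c/(y_c·A) = 4.28 + 0.40824/(4.28 × 2.268) = 4.28 + 0.0420561 = 4.32206 m along the plane.
The resultant acts 0.6 + 0.0420561 = 0.642056 m (along the plate) below the hinge at the top edge, so the moment about the hinge is M = F × 0.642056 = 97.6067 × 0.642056 = 62.669 kN·m.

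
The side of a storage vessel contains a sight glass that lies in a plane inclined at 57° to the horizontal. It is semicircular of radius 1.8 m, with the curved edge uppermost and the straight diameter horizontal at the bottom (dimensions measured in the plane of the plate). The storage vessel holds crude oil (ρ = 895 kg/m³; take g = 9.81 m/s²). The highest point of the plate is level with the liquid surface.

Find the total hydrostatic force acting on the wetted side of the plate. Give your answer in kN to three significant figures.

F ≈ 38.8 kN

γ = ρg = 895 × 9.81 / 1000 = 8.77995 kN/m³.
Let θ = 57° be the plate's angle to the horizontal; measure y along the incline from where the plane meets the free surface. Vertical depth h = y·sinθ with sinθ = 0.838671.
The centroid lies 4r/(3π) = 0.763944 m above the diameter, so r − 4r/(3π) = 1.8 − 0.763944 = 1.03606 m below the topmost point, so y_c = 1.03606 m and h_c = 1.03606 × 0.838671 = 0.868913 m.
A = πr²/2 = π × 1.8²/2 = 5.08938 m².
Resultant F = γ·h_c·A = 8.77995 × 0.868913 × 5.08938 = 38.8269 kN.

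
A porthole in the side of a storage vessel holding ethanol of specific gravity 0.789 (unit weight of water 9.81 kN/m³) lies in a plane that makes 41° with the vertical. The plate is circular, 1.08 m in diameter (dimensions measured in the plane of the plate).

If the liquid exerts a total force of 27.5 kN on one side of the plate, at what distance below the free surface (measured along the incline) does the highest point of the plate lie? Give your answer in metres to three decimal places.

γ = 0.789 × 9.81 = 7.74009 kN/m³.
A = π(0.54)² = 0.916088 m².
From F = γ·h_c·A, the centroid depth is h_c = 27.5/(7.74009 × 0.916088) = 3.87837 m.
The plate makes 41° with the vertical, i.e. θ = 90° − 41° = 49° to the horizontal. Measuring y along the incline from the free-surface line, vertical depth h = y·sinθ with sinθ = 0.754710.
Along the incline, y_c = h_c/sinθ = 3.87837/0.754710 = 5.13889 m.
The centroid is at the centre, 0.54 m below the top of the plate, so the highest point sits at y_top = 5.13889 − 0.54 = 4.59889 m along the incline.

y_top ≈ 4.599 m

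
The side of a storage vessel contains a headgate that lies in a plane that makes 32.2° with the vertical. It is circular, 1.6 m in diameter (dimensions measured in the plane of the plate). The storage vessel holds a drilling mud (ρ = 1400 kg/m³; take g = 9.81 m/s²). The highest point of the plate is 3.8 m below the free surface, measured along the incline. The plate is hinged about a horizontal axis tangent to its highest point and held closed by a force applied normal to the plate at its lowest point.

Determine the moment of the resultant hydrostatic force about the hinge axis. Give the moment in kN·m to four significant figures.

M ≈ 89.73 kN·m

γ = ρg = 1400 × 9.81 / 1000 = 13.734 kN/m³.
The plate makes 32.2° with the vertical, i.e. θ = 90° − 32.2° = 57.8° to the horizontal. Measuring y along the incline from the free-surface line, vertical depth h = y·sinθ with sinθ = 0.846193.
The centroid is at the centre, 0.8 m below the top of the plate, so y_c = 3.8 + 0.8 = 4.6 m and h_c = 4.6 × 0.846193 = 3.89249 m.
A = π(0.8)² = 2.01062 m².
Resultant F = γ·h_c·A = 13.734 × 3.89249 × 2.01062 = 107.487 kN.
I_c = πr⁴/4 = π × 0.8⁴/4 = 0.321699 m⁴.
Centre of pressure: y_p = y_c + I_c/(y_c·A) = 4.6 + 0.321699/(4.6 × 2.01062) = 4.6 + 0.0347826 = 4.63478 m along the plane.
The resultant acts 0.8 + 0.0347826 = 0.834783 m (along the plate) below the hinge at the top edge, so the moment about the hinge is M = F × 0.834783 = 107.487 × 0.834783 = 89.7283 kN·m.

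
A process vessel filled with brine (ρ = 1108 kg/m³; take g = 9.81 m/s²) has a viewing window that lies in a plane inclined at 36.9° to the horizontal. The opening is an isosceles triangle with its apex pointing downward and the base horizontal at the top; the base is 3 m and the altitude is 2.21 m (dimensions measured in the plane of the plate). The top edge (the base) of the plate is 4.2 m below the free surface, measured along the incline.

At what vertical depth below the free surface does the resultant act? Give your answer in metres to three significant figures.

γ = ρg = 1108 × 9.81 / 1000 = 10.86948 kN/m³.
Let θ = 36.9° be the plate's angle to the horizontal; measure y along the incline from where the plane meets the free surface. Vertical depth h = y·sinθ with sinθ = 0.600420.
With the apex down, the centroid sits h/3 = 2.21/3 = 0.736667 m below the base (the top edge), so y_c = 4.2 + 0.736667 = 4.93667 m and h_c = 4.93667 × 0.600420 = 2.96408 m.
A = ½ × 3 × 2.21 = 3.315 m².
Resultant F = γ·h_c·A = 10.86948 × 2.96408 × 3.315 = 106.803 kN.
I_c = b·h³/36 = 3 × 2.21³/36 = 0.899488 m⁴.
Centre of pressure: y_p = y_c + I_c/(y_c·A) = 4.93667 + 0.899488/(4.93667 × 3.315) = 4.93667 + 0.0549639 = 4.99163 m along the plane.
Vertically, h_p = y_p·sinθ = 4.99163 × 0.600420 = 2.99707 m.

h_p = 3.00 m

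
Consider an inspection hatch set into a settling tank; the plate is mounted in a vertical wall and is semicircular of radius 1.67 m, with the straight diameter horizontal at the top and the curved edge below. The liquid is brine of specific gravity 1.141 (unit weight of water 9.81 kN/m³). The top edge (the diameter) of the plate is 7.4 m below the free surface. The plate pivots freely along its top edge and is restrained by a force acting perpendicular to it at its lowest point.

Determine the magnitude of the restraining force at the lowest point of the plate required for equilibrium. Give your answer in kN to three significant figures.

P ≈ 174 kN

γ = 1.141 × 9.81 = 11.19321 kN/m³.
The centroid of a semicircle lies 4r/(3π) = 0.70877 m from the diameter, here below the top edge, so the centroid depth is h_c = 7.4 + 0.70877 = 8.10877 m.
A = πr²/2 = π × 1.67²/2 = 4.38079 m².
Resultant F = γ·h_c·A = 11.19321 × 8.10877 × 4.38079 = 397.614 kN.
I_c = (π/8 − 8/(9π))·r⁴ = 0.109757 × 1.67⁴ = 0.853686 m⁴.
Centre of pressure: y_p = y_c + I_c/(y_c·A) = 8.10877 + 0.853686/(8.10877 × 4.38079) = 8.10877 + 0.024032 = 8.1328 m along the plane.
The resultant acts 0.70877 + 0.024032 = 0.732802 m (along the plate) below the hinge at the top edge, so the moment about the hinge is M = F × 0.732802 = 397.614 × 0.732802 = 291.372 kN·m.
A normal force at the bottom, 1.67 m from the hinge, must supply this moment: P = 291.372/1.67 = 174.474 kN.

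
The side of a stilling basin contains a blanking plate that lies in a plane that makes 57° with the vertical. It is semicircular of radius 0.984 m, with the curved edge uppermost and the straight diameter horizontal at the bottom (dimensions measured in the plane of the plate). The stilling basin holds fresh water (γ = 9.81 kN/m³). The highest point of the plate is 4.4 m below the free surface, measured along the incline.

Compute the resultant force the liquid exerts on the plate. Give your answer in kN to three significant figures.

γ = 9.81 kN/m³.
The plate makes 57° with the vertical, i.e. θ = 90° − 57° = 33° to the horizontal. Measuring y along the incline from the free-surface line, vertical depth h = y·sinθ with sinθ = 0.544639.
The centroid lies 4r/(3π) = 0.417623 m above the diameter, so r − 4r/(3π) = 0.984 − 0.417623 = 0.566377 m below the topmost point, so y_c = 4.4 + 0.566377 = 4.96638 m and h_c = 4.96638 × 0.544639 = 2.70488 m.
A = πr²/2 = π × 0.984²/2 = 1.52093 m².
Resultant F = γ·h_c·A = 9.81 × 2.70488 × 1.52093 = 40.3577 kN.

F ≈ 40.4 kN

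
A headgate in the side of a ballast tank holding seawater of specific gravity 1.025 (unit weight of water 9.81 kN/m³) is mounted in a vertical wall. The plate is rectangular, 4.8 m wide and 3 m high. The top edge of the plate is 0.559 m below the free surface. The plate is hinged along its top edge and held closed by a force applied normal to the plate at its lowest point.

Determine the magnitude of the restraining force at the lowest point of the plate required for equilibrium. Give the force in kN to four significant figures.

γ = 1.025 × 9.81 = 10.05525 kN/m³.
The centroid lies 3/2 = 1.5 m below the top edge, so the centroid depth is h_c = 0.559 + 1.5 = 2.059 m.
A = 4.8 × 3 = 14.4 m².
Resultant F = γ·h_c·A = 10.05525 × 2.059 × 14.4 = 298.134 kN.
I_c = b·h³/12 = 4.8 × 3³/12 = 10.8 m⁴.
Centre of pressure: y_p = y_c + I_c/(y_c·A) = 2.059 + 10.8/(2.059 × 14.4) = 2.059 + 0.364254 = 2.42325 m along the plane.
The resultant acts 1.5 + 0.364254 = 1.86425 m (along the plate) below the hinge at the top edge, so the moment about the hinge is M = F × 1.86425 = 298.134 × 1.86425 = 555.796 kN·m.
A normal force at the bottom, 3 m from the hinge, must supply this moment: P = 555.796/3 = 185.265 kN.

P ≈ 185.3 kN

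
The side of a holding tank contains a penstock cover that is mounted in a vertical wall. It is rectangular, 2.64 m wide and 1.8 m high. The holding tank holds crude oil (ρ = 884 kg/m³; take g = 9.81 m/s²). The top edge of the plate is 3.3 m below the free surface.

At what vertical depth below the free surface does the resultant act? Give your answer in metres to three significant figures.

γ = ρg = 884 × 9.81 / 1000 = 8.67204 kN/m³.
The centroid lies 1.8/2 = 0.9 m below the top edge, so the centroid depth is h_c = 3.3 + 0.9 = 4.2 m.
A = 2.64 × 1.8 = 4.752 m².
Resultant F = γ·h_c·A = 8.67204 × 4.2 × 4.752 = 173.08 kN.
I_c = b·h³/12 = 2.64 × 1.8³/12 = 1.28304 m⁴.
Centre of pressure: y_p = y_c + I_c/(y_c·A) = 4.2 + 1.28304/(4.2 × 4.752) = 4.2 + 0.0642857 = 4.26429 m along the plane.

h_p = 4.26 m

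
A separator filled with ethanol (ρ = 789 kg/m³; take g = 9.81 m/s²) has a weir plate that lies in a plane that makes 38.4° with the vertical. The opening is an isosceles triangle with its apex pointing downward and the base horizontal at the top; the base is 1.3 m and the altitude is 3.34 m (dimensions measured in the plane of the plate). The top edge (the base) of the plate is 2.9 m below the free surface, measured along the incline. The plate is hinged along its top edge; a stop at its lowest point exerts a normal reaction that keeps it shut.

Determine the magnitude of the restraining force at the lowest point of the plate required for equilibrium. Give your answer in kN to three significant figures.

γ = ρg = 789 × 9.81 / 1000 = 7.74009 kN/m³.
The plate makes 38.4° with the vertical, i.e. θ = 90° − 38.4° = 51.6° to the horizontal. Measuring y along the incline from the free-surface line, vertical depth h = y·sinθ with sinθ = 0.783693.
With the apex down, the centroid sits h/3 = 3.34/3 = 1.11333 m below the base (the top edge), so y_c = 2.9 + 1.11333 = 4.01333 m and h_c = 4.01333 × 0.783693 = 3.14522 m.
A = ½ × 1.3 × 3.34 = 2.171 m².
Resultant F = γ·h_c·A = 7.74009 × 3.14522 × 2.171 = 52.8514 kN.
I_c = b·h³/36 = 1.3 × 3.34³/36 = 1.34549 m⁴.
Centre of pressure: y_p = y_c + I_c/(y_c·A) = 4.01333 + 1.34549/(4.01333 × 2.171) = 4.01333 + 0.154424 = 4.16775 m along the plane.
The resultant acts 1.11333 + 0.154424 = 1.26775 m (along the plate) below the hinge at the top edge, so the moment about the hinge is M = F × 1.26775 = 52.8514 × 1.26775 = 67.0024 kN·m.
A normal force at the bottom, 3.34 m from the hinge, must supply this moment: P = 67.0024/3.34 = 20.0606 kN.

P ≈ 20.1 kN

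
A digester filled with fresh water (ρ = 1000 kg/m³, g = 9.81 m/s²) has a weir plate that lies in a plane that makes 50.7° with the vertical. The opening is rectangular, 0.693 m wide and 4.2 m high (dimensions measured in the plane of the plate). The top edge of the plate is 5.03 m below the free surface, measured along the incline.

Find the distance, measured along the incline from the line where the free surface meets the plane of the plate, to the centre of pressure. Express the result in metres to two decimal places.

y_p = 7.34 m

γ = ρg = 1000 × 9.81 = 9810 N/m³ = 9.81 kN/m³.
The plate makes 50.7° with the vertical, i.e. θ = 90° − 50.7° = 39.3° to the horizontal. Measuring y along the incline from the free-surface line, vertical depth h = y·sinθ with sinθ = 0.633381.
The centroid lies 4.2/2 = 2.1 m below the top edge, so y_c = 5.03 + 2.1 = 7.13 m and h_c = 7.13 × 0.633381 = 4.51601 m.
A = 0.693 × 4.2 = 2.9106 m².
Resultant F = γ·h_c·A = 9.81 × 4.51601 × 2.9106 = 128.946 kN.
I_c = b·h³/12 = 0.693 × 4.2³/12 = 4.27858 m⁴.
Centre of pressure: y_p = y_c + I_c/(y_c·A) = 7.13 + 4.27858/(7.13 × 2.9106) = 7.13 + 0.206171 = 7.33617 m along the plane.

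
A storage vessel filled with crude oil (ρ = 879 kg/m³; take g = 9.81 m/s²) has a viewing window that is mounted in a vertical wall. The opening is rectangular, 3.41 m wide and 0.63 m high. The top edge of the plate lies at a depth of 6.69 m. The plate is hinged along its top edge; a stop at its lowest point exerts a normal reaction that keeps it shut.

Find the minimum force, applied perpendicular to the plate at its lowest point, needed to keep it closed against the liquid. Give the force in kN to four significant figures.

γ = ρg = 879 × 9.81 / 1000 = 8.62299 kN/m³.
The centroid lies 0.63/2 = 0.315 m below the top edge, so the centroid depth is h_c = 6.69 + 0.315 = 7.005 m.
A = 3.41 × 0.63 = 2.1483 m².
Resultant F = γ·h_c·A = 8.62299 × 7.005 × 2.1483 = 129.766 kN.
I_c = b·h³/12 = 3.41 × 0.63³/12 = 0.071055 m⁴.
Centre of pressure: y_p = y_c + I_c/(y_c·A) = 7.005 + 0.071055/(7.005 × 2.1483) = 7.005 + 0.00472163 = 7.00972 m along the plane.
The resultant acts 0.315 + 0.00472163 = 0.319722 m (along the plate) below the hinge at the top edge, so the moment about the hinge is M = F × 0.319722 = 129.766 × 0.319722 = 41.489 kN·m.
A normal force at the bottom, 0.63 m from the hinge, must supply this moment: P = 41.489/0.63 = 65.8556 kN.

P ≈ 65.86 kN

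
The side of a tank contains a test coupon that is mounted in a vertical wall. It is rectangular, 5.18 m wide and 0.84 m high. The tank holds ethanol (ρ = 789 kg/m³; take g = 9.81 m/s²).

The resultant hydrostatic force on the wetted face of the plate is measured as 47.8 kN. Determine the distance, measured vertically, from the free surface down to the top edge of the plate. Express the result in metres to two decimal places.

γ = ρg = 789 × 9.81 / 1000 = 7.74009 kN/m³.
A = 5.18 × 0.84 = 4.3512 m².
From F = γ·h_c·A, the centroid depth is h_c = 47.8/(7.74009 × 4.3512) = 1.4193 m.
The centroid lies 0.84/2 = 0.42 m below the top edge, so the top edge sits at h_top = 1.4193 − 0.42 = 0.9993 m below the surface.

d_top ≈ 1.00 m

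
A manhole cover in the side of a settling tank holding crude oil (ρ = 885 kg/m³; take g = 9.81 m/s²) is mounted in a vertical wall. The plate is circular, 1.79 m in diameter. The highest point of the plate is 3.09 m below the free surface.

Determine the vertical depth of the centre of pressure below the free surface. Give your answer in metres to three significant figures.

h_p = 4.04 m

γ = ρg = 885 × 9.81 / 1000 = 8.68185 kN/m³.
The centroid is at the centre, 0.895 m below the top of the plate, so the centroid depth is h_c = 3.09 + 0.895 = 3.985 m.
A = π(0.895)² = 2.51649 m².
Resultant F = γ·h_c·A = 8.68185 × 3.985 × 2.51649 = 87.0634 kN.
I_c = πr⁴/4 = π × 0.895⁴/4 = 0.503944 m⁴.
Centre of pressure: y_p = y_c + I_c/(y_c·A) = 3.985 + 0.503944/(3.985 × 2.51649) = 3.985 + 0.0502526 = 4.03525 m along the plane.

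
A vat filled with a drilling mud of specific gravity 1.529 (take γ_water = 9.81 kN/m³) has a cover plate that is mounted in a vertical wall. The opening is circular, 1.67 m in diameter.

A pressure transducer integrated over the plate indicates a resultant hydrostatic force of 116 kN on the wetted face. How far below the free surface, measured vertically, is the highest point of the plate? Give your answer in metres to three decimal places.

γ = 1.529 × 9.81 = 14.99949 kN/m³.
A = π(0.835)² = 2.1904 m².
From F = γ·h_c·A, the centroid depth is h_c = 116/(14.99949 × 2.1904) = 3.53068 m.
The centroid is at the centre, 0.835 m below the top of the plate, so the highest point sits at h_top = 3.53068 − 0.835 = 2.69568 m below the surface.

d_top ≈ 2.696 m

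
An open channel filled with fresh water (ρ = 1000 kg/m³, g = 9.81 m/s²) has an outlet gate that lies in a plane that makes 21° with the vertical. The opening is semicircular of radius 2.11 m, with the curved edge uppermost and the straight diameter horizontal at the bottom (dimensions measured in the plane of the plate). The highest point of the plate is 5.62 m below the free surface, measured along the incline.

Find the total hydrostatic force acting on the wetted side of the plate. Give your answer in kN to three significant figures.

F ≈ 438 kN

γ = ρg = 1000 × 9.81 = 9810 N/m³ = 9.81 kN/m³.
The plate makes 21° with the vertical, i.e. θ = 90° − 21° = 69° to the horizontal. Measuring y along the incline from the free-surface line, vertical depth h = y·sinθ with sinθ = 0.933580.
The centroid lies 4r/(3π) = 0.895512 m above the diameter, so r − 4r/(3π) = 2.11 − 0.895512 = 1.21449 m below the topmost point, so y_c = 5.62 + 1.21449 = 6.83449 m and h_c = 6.83449 × 0.933580 = 6.38054 m.
A = πr²/2 = π × 2.11²/2 = 6.99334 m².
Resultant F = γ·h_c·A = 9.81 × 6.38054 × 6.99334 = 437.735 kN.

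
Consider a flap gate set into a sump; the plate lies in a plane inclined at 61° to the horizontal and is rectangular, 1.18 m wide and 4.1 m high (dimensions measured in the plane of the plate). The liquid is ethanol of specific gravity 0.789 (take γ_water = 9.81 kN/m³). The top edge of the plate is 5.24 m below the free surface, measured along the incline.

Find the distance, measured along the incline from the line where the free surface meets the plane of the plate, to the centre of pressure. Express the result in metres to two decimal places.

γ = 0.789 × 9.81 = 7.74009 kN/m³.
Let θ = 61° be the plate's angle to the horizontal; measure y along the incline from where the plane meets the free surface. Vertical depth h = y·sinθ with sinθ = 0.874620.
The centroid lies 4.1/2 = 2.05 m below the top edge, so y_c = 5.24 + 2.05 = 7.29 m and h_c = 7.29 × 0.874620 = 6.37598 m.
A = 1.18 × 4.1 = 4.838 m².
Resultant F = γ·h_c·A = 7.74009 × 6.37598 × 4.838 = 238.758 kN.
I_c = b·h³/12 = 1.18 × 4.1³/12 = 6.77723 m⁴.
Centre of pressure: y_p = y_c + I_c/(y_c·A) = 7.29 + 6.77723/(7.29 × 4.838) = 7.29 + 0.192158 = 7.48216 m along the plane.

y_p = 7.48 m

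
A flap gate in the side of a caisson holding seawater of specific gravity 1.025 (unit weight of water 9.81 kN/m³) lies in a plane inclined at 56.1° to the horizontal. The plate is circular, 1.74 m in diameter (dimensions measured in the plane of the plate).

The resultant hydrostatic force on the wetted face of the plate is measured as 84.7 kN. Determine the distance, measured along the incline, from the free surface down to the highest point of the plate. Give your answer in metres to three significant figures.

γ = 1.025 × 9.81 = 10.05525 kN/m³.
A = π(0.87)² = 2.37787 m².
From F = γ·h_c·A, the centroid depth is h_c = 84.7/(10.05525 × 2.37787) = 3.54244 m.
Let θ = 56.1° be the plate's angle to the horizontal; measure y along the incline from where the plane meets the free surface. Vertical depth h = y·sinθ with sinθ = 0.830012.
Along the incline, y_c = h_c/sinθ = 3.54244/0.830012 = 4.26794 m.
The centroid is at the centre, 0.87 m below the top of the plate, so the highest point sits at y_top = 4.26794 − 0.87 = 3.39794 m along the incline.

y_top ≈ 3.40 m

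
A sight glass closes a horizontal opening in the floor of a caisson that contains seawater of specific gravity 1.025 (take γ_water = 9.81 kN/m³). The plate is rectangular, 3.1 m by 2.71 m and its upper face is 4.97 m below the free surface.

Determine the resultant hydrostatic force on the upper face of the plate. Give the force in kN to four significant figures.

F ≈ 419.8 kN

γ = 1.025 × 9.81 = 10.05525 kN/m³.
The plate is horizontal, so pressure is uniform at p = γ·h = 10.05525 × 4.97 = 49.9746 kN/m².
A = 3.1 × 2.71 = 8.401 m².
F = p·A = 49.9746 × 8.401 = 419.837 kN.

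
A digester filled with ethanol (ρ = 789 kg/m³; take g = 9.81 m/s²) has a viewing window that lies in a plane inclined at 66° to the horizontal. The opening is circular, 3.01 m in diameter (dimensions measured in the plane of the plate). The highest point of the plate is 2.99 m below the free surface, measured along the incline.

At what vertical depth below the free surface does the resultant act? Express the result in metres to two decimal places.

γ = ρg = 789 × 9.81 / 1000 = 7.74009 kN/m³.
Let θ = 66° be the plate's angle to the horizontal; measure y along the incline from where the plane meets the free surface. Vertical depth h = y·sinθ with sinθ = 0.913545.
The centroid is at the centre, 1.505 m below the top of the plate, so y_c = 2.99 + 1.505 = 4.495 m and h_c = 4.495 × 0.913545 = 4.10638 m.
A = π(1.505)² = 7.11579 m².
Resultant F = γ·h_c·A = 7.74009 × 4.10638 × 7.11579 = 226.166 kN.
I_c = πr⁴/4 = π × 1.505⁴/4 = 4.02936 m⁴.
Centre of pressure: y_p = y_c + I_c/(y_c·A) = 4.495 + 4.02936/(4.495 × 7.11579) = 4.495 + 0.125975 = 4.62098 m along the plane.
Vertically, h_p = y_p·sinθ = 4.62098 × 0.913545 = 4.22147 m.

h_p = 4.22 m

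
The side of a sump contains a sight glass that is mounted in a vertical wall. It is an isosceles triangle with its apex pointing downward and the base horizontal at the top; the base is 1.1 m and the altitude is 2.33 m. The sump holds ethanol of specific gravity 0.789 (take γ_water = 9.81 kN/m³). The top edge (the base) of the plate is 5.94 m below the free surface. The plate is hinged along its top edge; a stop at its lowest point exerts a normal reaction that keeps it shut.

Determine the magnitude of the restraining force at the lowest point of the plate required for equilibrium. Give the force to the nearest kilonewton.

P ≈ 23 kN

γ = 0.789 × 9.81 = 7.74009 kN/m³.
With the apex down, the centroid sits h/3 = 2.33/3 = 0.776667 m below the base (the top edge), so the centroid depth is h_c = 5.94 + 0.776667 = 6.71667 m.
A = ½ × 1.1 × 2.33 = 1.2815 m².
Resultant F = γ·h_c·A = 7.74009 × 6.71667 × 1.2815 = 66.6221 kN.
I_c = b·h³/36 = 1.1 × 2.33³/36 = 0.386508 m⁴.
Centre of pressure: y_p = y_c + I_c/(y_c·A) = 6.71667 + 0.386508/(6.71667 × 1.2815) = 6.71667 + 0.0449041 = 6.76157 m along the plane.
The resultant acts 0.776667 + 0.0449041 = 0.821571 m (along the plate) below the hinge at the top edge, so the moment about the hinge is M = F × 0.821571 = 66.6221 × 0.821571 = 54.7348 kN·m.
A normal force at the bottom, 2.33 m from the hinge, must supply this moment: P = 54.7348/2.33 = 23.4913 kN.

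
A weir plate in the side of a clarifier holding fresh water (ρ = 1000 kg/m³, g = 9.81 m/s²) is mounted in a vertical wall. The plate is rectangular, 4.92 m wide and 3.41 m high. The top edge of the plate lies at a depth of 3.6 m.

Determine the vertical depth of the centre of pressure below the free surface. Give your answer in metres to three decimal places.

γ = ρg = 1000 × 9.81 = 9810 N/m³ = 9.81 kN/m³.
The centroid lies 3.41/2 = 1.705 m below the top edge, so the centroid depth is h_c = 3.6 + 1.705 = 5.305 m.
A = 4.92 × 3.41 = 16.7772 m².
Resultant F = γ·h_c·A = 9.81 × 5.305 × 16.7772 = 873.12 kN.
I_c = b·h³/12 = 4.92 × 3.41³/12 = 16.2572 m⁴.
Centre of pressure: y_p = y_c + I_c/(y_c·A) = 5.305 + 16.2572/(5.305 × 16.7772) = 5.305 + 0.182659 = 5.48766 m along the plane.

h_p = 5.488 m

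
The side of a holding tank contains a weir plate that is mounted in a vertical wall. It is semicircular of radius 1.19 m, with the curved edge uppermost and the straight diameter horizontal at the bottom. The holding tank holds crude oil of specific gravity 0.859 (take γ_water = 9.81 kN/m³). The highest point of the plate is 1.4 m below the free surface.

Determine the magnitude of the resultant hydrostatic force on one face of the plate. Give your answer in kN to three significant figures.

F ≈ 39.1 kN

γ = 0.859 × 9.81 = 8.42679 kN/m³.
The centroid lies 4r/(3π) = 0.505052 m above the diameter, so r − 4r/(3π) = 1.19 − 0.505052 = 0.684948 m below the topmost point, so the centroid depth is h_c = 1.4 + 0.684948 = 2.08495 m.
A = πr²/2 = π × 1.19²/2 = 2.2244 m².
Resultant F = γ·h_c·A = 8.42679 × 2.08495 × 2.2244 = 39.0815 kN.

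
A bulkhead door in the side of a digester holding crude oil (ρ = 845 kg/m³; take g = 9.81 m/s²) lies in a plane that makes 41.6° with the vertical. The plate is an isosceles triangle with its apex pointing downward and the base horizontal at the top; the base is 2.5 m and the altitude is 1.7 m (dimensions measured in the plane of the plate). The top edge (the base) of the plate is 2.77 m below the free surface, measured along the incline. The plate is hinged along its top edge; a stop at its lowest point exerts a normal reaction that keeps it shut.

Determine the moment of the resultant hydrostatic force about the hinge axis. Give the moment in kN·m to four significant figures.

γ = ρg = 845 × 9.81 / 1000 = 8.28945 kN/m³.
The plate makes 41.6° with the vertical, i.e. θ = 90° − 41.6° = 48.4° to the horizontal. Measuring y along the incline from the free-surface line, vertical depth h = y·sinθ with sinθ = 0.747798.
With the apex down, the centroid sits h/3 = 1.7/3 = 0.566667 m below the base (the top edge), so y_c = 2.77 + 0.566667 = 3.33667 m and h_c = 3.33667 × 0.747798 = 2.49516 m.
A = ½ × 2.5 × 1.7 = 2.125 m².
Resultant F = γ·h_c·A = 8.28945 × 2.49516 × 2.125 = 43.9524 kN.
I_c = b·h³/36 = 2.5 × 1.7³/36 = 0.341181 m⁴.
Centre of pressure: y_p = y_c + I_c/(y_c·A) = 3.33667 + 0.341181/(3.33667 × 2.125) = 3.33667 + 0.0481186 = 3.38479 m along the plane.
The resultant acts 0.566667 + 0.0481186 = 0.614786 m (along the plate) below the hinge at the top edge, so the moment about the hinge is M = F × 0.614786 = 43.9524 × 0.614786 = 27.0213 kN·m.

M ≈ 27.02 kN·m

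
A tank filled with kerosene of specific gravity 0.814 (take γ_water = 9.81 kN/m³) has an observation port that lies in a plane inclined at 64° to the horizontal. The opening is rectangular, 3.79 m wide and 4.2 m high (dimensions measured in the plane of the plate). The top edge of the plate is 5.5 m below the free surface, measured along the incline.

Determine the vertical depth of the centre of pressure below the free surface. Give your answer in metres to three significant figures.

h_p = 7.00 m

γ = 0.814 × 9.81 = 7.98534 kN/m³.
Let θ = 64° be the plate's angle to the horizontal; measure y along the incline from where the plane meets the free surface. Vertical depth h = y·sinθ with sinθ = 0.898794.
The centroid lies 4.2/2 = 2.1 m below the top edge, so y_c = 5.5 + 2.1 = 7.6 m and h_c = 7.6 × 0.898794 = 6.83083 m.
A = 3.79 × 4.2 = 15.918 m².
Resultant F = γ·h_c·A = 7.98534 × 6.83083 × 15.918 = 868.271 kN.
I_c = b·h³/12 = 3.79 × 4.2³/12 = 23.3995 m⁴.
Centre of pressure: y_p = y_c + I_c/(y_c·A) = 7.6 + 23.3995/(7.6 × 15.918) = 7.6 + 0.193421 = 7.79342 m along the plane.
Vertically, h_p = y_p·sinθ = 7.79342 × 0.898794 = 7.00468 m.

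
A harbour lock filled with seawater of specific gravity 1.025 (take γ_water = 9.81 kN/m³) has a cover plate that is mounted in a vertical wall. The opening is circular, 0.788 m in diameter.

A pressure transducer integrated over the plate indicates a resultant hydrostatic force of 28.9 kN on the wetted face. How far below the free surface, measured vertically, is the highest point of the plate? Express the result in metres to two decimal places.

γ = 1.025 × 9.81 = 10.05525 kN/m³.
A = π(0.394)² = 0.487688 m².
From F = γ·h_c·A, the centroid depth is h_c = 28.9/(10.05525 × 0.487688) = 5.89336 m.
The centroid is at the centre, 0.394 m below the top of the plate, so the highest point sits at h_top = 5.89336 − 0.394 = 5.49936 m below the surface.

d_top ≈ 5.50 m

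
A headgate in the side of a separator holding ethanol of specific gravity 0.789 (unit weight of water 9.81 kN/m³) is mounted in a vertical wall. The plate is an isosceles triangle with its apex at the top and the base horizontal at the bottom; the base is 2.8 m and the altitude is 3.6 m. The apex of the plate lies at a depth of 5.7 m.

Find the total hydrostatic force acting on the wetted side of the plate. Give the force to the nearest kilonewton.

F ≈ 316 kN

γ = 0.789 × 9.81 = 7.74009 kN/m³.
With the apex up, the centroid sits 2h/3 = 2 × 3.6/3 = 2.4 m below the apex, so the centroid depth is h_c = 5.7 + 2.4 = 8.1 m.
A = ½ × 2.8 × 3.6 = 5.04 m².
Resultant F = γ·h_c·A = 7.74009 × 8.1 × 5.04 = 315.981 kN.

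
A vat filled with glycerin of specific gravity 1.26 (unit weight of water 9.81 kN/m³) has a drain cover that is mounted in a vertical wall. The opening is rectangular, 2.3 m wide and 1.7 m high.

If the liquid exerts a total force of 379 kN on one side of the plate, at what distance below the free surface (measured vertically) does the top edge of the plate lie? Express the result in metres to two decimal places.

d_top ≈ 6.99 m

γ = 1.26 × 9.81 = 12.3606 kN/m³.
A = 2.3 × 1.7 = 3.91 m².
From F = γ·h_c·A, the centroid depth is h_c = 379/(12.3606 × 3.91) = 7.84193 m.
The centroid lies 1.7/2 = 0.85 m below the top edge, so the top edge sits at h_top = 7.84193 − 0.85 = 6.99193 m below the surface.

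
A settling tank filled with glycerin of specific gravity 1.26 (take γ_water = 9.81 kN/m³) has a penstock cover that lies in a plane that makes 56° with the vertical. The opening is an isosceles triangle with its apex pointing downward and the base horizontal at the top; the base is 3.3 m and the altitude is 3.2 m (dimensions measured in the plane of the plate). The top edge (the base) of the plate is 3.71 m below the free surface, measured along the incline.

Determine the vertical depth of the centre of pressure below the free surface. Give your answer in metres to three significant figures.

h_p = 2.74 m

γ = 1.26 × 9.81 = 12.3606 kN/m³.
The plate makes 56° with the vertical, i.e. θ = 90° − 56° = 34° to the horizontal. Measuring y along the incline from the free-surface line, vertical depth h = y·sinθ with sinθ = 0.559193.
With the apex down, the centroid sits h/3 = 3.2/3 = 1.06667 m below the base (the top edge), so y_c = 3.71 + 1.06667 = 4.77667 m and h_c = 4.77667 × 0.559193 = 2.67108 m.
A = ½ × 3.3 × 3.2 = 5.28 m².
Resultant F = γ·h_c·A = 12.3606 × 2.67108 × 5.28 = 174.325 kN.
I_c = b·h³/36 = 3.3 × 3.2³/36 = 3.00373 m⁴.
Centre of pressure: y_p = y_c + I_c/(y_c·A) = 4.77667 + 3.00373/(4.77667 × 5.28) = 4.77667 + 0.119097 = 4.89577 m along the plane.
Vertically, h_p = y_p·sinθ = 4.89577 × 0.559193 = 2.73768 m.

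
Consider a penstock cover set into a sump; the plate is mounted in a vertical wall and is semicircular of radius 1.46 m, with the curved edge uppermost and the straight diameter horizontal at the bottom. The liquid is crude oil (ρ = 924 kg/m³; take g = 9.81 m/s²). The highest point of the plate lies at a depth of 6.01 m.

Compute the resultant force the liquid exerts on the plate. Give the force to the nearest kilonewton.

γ = ρg = 924 × 9.81 / 1000 = 9.06444 kN/m³.
The centroid lies 4r/(3π) = 0.619643 m above the diameter, so r − 4r/(3π) = 1.46 − 0.619643 = 0.840357 m below the topmost point, so the centroid depth is h_c = 6.01 + 0.840357 = 6.85036 m.
A = πr²/2 = π × 1.46²/2 = 3.34831 m².
Resultant F = γ·h_c·A = 9.06444 × 6.85036 × 3.34831 = 207.912 kN.

F ≈ 208 kN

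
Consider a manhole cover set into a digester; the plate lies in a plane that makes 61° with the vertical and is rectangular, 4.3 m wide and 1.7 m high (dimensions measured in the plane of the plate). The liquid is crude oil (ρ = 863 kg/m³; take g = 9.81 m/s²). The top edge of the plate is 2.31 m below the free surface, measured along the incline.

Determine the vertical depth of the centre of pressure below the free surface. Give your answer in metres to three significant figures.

γ = ρg = 863 × 9.81 / 1000 = 8.46603 kN/m³.
The plate makes 61° with the vertical, i.e. θ = 90° − 61° = 29° to the horizontal. Measuring y along the incline from the free-surface line, vertical depth h = y·sinθ with sinθ = 0.484810.
The centroid lies 1.7/2 = 0.85 m below the top edge, so y_c = 2.31 + 0.85 = 3.16 m and h_c = 3.16 × 0.484810 = 1.532 m.
A = 4.3 × 1.7 = 7.31 m².
Resultant F = γ·h_c·A = 8.46603 × 1.532 × 7.31 = 94.8104 kN.
I_c = b·h³/12 = 4.3 × 1.7³/12 = 1.76049 m⁴.
Centre of pressure: y_p = y_c + I_c/(y_c·A) = 3.16 + 1.76049/(3.16 × 7.31) = 3.16 + 0.076213 = 3.23621 m along the plane.
Vertically, h_p = y_p·sinθ = 3.23621 × 0.484810 = 1.56895 m.

h_p = 1.57 m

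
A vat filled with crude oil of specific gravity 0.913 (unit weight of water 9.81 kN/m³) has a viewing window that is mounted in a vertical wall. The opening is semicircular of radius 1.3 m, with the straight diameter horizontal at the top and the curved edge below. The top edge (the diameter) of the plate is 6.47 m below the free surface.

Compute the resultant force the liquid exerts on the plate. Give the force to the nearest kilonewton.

γ = 0.913 × 9.81 = 8.95653 kN/m³.
The centroid of a semicircle lies 4r/(3π) = 0.551737 m from the diameter, here below the top edge, so the centroid depth is h_c = 6.47 + 0.551737 = 7.02174 m.
A = πr²/2 = π × 1.3²/2 = 2.65465 m².
Resultant F = γ·h_c·A = 8.95653 × 7.02174 × 2.65465 = 166.952 kN.

F ≈ 167 kN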